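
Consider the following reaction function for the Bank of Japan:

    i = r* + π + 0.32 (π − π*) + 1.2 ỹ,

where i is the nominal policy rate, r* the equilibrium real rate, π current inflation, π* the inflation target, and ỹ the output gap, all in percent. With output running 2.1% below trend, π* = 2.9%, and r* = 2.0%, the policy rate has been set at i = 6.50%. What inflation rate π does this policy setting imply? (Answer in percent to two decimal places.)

Output 2.1% below potential → ỹ = -2.1.
Collecting π: i = r* + (1 + 0.32) π − 0.32 π* + 1.2 ỹ
1.32 π = 6.50 − 2.0 + 0.32 × 2.9 − 1.2 × (-2.1) = 7.948
π = 7.948 / 1.32 = 6.02

6.02%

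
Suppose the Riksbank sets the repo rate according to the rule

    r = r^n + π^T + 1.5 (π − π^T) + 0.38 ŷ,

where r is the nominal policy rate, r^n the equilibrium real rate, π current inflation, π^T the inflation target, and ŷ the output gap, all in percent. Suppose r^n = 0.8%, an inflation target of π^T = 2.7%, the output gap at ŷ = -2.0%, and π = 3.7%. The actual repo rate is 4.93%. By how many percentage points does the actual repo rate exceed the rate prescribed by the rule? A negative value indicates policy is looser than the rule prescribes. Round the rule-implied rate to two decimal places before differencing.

r = 0.8 + 2.7 + 1.5 × (3.7 − 2.7) + 0.38 × (-2.0)
   = 0.8 + 2.7 + 1.5 − 0.76 = 4.24
Deviation = 4.93 − 4.24 = 0.69 pp.

0.69 pp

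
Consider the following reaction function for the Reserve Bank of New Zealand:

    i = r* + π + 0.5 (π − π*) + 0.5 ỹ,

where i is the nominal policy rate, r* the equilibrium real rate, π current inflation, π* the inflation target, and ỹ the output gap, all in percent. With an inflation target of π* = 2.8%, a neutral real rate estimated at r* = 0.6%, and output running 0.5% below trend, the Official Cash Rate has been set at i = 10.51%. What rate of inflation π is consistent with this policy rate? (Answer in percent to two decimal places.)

Output 0.5% below potential → ỹ = -0.5.
Collecting π: i = r* + (1 + 0.5) π − 0.5 π* + 0.5 ỹ
1.5 π = 10.51 − 0.6 + 0.5 × 2.8 − 0.5 × (-0.5) = 11.56
π = 11.56 / 1.5 = 7.71

7.71%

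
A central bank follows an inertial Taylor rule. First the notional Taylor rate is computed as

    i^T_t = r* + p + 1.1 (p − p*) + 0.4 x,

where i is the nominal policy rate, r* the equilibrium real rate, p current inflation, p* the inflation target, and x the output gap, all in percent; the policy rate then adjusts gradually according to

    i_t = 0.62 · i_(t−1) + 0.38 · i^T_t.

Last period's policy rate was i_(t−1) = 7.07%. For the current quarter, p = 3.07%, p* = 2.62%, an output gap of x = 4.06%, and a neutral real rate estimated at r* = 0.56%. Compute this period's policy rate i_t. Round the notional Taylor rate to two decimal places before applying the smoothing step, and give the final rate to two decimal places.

6.57%

i^T_t = 0.56 + 3.07 + 1.1 × (3.07 − 2.62) + 0.4 × 4.06
   = 0.56 + 3.07 + 0.495 + 1.624 = 5.75
i_t = 0.62 × 7.07 + 0.38 × 5.75 = 4.3834 + 2.185 = 6.57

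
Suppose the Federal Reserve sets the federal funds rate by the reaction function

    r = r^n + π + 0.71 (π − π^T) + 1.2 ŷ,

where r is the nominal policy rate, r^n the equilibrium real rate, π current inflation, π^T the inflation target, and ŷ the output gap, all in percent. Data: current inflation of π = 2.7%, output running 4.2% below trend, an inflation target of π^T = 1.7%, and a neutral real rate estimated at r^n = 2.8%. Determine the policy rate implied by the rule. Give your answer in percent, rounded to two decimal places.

Output 4.2% below potential → ŷ = -4.2.
r = 2.8 + 2.7 + 0.71 × (2.7 − 1.7) + 1.2 × (-4.2)
   = 2.8 + 2.7 + 0.71 − 5.04 = 1.17

1.17%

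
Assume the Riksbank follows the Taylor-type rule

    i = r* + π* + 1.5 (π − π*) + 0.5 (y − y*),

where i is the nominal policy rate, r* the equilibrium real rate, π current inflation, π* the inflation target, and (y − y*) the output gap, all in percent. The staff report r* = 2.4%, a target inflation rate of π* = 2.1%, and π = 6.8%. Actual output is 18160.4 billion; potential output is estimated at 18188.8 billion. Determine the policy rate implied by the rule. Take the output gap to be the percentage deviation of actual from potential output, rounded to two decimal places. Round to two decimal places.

Output gap = 100 × (18160.4 − 18188.8) / 18188.8 = -0.16%.
i = 2.40 + 2.10 + 1.5 × (6.80 − 2.10) + 0.5 × (-0.16)
   = 2.40 + 2.1 + 7.05 − 0.08 = 11.47

11.47%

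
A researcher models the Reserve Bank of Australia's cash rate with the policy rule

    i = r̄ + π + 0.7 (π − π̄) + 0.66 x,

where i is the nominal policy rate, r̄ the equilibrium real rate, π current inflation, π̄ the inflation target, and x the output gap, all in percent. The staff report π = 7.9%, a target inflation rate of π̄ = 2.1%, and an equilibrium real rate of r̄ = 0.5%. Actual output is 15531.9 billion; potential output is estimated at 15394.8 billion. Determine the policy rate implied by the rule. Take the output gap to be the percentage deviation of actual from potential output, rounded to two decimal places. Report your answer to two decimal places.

Output gap = 100 × (15531.9 − 15394.8) / 15394.8 = 0.89%.
i = 0.50 + 7.90 + 0.7 × (7.90 − 2.10) + 0.66 × 0.89
   = 0.50 + 7.9 + 4.06 + 0.5874 = 13.05

13.05%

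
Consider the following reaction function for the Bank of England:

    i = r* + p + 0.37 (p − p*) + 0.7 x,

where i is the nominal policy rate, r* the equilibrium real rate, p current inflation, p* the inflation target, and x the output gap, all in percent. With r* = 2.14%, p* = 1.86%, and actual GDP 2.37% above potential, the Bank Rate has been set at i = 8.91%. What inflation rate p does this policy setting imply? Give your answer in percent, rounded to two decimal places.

Output 2.37% above potential → x = 2.37.
Collecting p: i = r* + (1 + 0.37) p − 0.37 p* + 0.7 x
1.37 p = 8.91 − 2.14 + 0.37 × 1.86 − 0.7 × 2.37 = 5.7992
p = 5.7992 / 1.37 = 4.23

4.23%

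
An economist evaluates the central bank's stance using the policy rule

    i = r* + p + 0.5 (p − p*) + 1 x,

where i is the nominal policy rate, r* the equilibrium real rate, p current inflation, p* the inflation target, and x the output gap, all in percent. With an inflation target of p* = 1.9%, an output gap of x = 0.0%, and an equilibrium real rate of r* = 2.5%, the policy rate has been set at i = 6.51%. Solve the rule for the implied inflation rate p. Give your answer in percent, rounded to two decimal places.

Collecting p: i = r* + (1 + 0.5) p − 0.5 p* + 1 x
1.5 p = 6.51 − 2.5 + 0.5 × 1.9 − 1 × 0.0 = 4.96
p = 4.96 / 1.5 = 3.31

3.31%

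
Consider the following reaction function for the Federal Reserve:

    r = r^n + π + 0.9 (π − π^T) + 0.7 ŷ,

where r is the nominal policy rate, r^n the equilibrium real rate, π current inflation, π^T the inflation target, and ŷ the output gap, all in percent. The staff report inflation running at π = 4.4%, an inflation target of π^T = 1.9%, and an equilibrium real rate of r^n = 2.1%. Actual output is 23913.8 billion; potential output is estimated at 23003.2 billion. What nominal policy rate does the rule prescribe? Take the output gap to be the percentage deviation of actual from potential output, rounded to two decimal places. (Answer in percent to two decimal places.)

11.52%

Output gap = 100 × (23913.8 − 23003.2) / 23003.2 = 3.96%.
r = 2.10 + 4.40 + 0.9 × (4.40 − 1.90) + 0.7 × 3.96
   = 2.10 + 4.4 + 2.25 + 2.772 = 11.52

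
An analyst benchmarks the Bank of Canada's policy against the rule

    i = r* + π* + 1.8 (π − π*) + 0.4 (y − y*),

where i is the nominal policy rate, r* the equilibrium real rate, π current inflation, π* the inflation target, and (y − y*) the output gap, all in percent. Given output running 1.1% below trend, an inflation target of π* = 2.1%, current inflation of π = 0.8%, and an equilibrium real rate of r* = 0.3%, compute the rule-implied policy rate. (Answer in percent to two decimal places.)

Output 1.1% below potential → (y − y*) = -1.1.
i = 0.3 + 2.1 + 1.8 × (0.8 − 2.1) + 0.4 × (-1.1)
   = 0.3 + 2.1 − 2.34 − 0.44 = -0.38

-0.38%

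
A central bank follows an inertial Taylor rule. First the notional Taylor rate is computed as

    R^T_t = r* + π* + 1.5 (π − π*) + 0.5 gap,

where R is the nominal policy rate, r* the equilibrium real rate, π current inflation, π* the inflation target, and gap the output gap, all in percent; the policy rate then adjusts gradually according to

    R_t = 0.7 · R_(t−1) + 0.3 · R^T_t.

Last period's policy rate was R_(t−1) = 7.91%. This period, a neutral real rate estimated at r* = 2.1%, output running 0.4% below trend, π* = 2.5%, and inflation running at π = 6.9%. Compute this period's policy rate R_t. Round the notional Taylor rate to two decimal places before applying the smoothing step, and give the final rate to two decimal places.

Output 0.4% below potential → gap = -0.4.
R^T_t = 2.1 + 2.5 + 1.5 × (6.9 − 2.5) + 0.5 × (-0.4)
   = 2.1 + 2.5 + 6.6 − 0.2 = 11.00
R_t = 0.7 × 7.91 + 0.3 × 11.00 = 5.537 + 3.3 = 8.84

8.84%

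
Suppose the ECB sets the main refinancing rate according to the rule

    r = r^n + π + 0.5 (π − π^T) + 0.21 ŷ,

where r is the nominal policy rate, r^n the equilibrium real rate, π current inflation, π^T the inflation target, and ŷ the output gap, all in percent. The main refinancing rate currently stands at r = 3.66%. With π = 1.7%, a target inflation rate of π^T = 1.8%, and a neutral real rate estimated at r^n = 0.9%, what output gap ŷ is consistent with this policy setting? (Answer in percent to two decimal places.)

5.29%

0.21 ŷ = 3.66 − 0.9 − 1.7 − 0.5 × (1.7 − 1.8) = 1.11
ŷ = 1.11 / 0.21 = 5.29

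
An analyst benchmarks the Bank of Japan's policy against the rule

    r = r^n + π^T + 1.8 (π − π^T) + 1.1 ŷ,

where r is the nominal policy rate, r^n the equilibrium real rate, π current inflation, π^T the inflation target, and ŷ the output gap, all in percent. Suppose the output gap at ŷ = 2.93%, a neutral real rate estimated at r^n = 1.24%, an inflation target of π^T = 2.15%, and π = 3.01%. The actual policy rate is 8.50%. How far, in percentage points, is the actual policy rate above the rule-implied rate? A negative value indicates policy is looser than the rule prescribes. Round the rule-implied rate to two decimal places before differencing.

r = 1.24 + 2.15 + 1.8 × (3.01 − 2.15) + 1.1 × 2.93
   = 1.24 + 2.15 + 1.548 + 3.223 = 8.16
Deviation = 8.50 − 8.16 = 0.34 pp.

0.34 pp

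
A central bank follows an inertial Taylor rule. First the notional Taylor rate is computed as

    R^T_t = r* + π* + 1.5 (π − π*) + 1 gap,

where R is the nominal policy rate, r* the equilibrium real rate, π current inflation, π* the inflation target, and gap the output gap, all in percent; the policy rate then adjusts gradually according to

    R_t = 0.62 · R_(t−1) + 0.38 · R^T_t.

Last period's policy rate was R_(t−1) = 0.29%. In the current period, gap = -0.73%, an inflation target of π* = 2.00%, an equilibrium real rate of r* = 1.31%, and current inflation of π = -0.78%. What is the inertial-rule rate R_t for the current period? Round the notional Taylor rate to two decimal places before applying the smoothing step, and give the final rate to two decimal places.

-0.42%

R^T_t = 1.31 + 2.00 + 1.5 × (-0.78 − 2.00) + 1 × (-0.73)
   = 1.31 + 2 − 4.17 − 0.73 = -1.59
R_t = 0.62 × 0.29 + 0.38 × (-1.59) = 0.1798 − 0.6042 = -0.42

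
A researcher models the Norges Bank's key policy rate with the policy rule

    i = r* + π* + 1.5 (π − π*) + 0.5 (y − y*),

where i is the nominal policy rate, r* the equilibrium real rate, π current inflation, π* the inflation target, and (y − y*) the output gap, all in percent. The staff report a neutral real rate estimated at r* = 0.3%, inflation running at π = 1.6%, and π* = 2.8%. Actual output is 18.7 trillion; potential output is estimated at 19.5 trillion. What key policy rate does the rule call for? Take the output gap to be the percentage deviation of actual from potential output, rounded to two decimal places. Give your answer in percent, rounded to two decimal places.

-0.75%

Output gap = 100 × (18.7 − 19.5) / 19.5 = -4.10%.
i = 0.30 + 2.80 + 1.5 × (1.60 − 2.80) + 0.5 × (-4.10)
   = 0.30 + 2.8 − 1.8 − 2.05 = -0.75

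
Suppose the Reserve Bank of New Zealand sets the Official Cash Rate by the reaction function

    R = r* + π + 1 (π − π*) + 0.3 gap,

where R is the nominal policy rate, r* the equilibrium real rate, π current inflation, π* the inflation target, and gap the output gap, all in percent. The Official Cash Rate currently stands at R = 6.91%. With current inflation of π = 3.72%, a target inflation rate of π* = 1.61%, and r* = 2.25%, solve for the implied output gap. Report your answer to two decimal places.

-3.90%

0.3 gap = 6.91 − 2.25 − 3.72 − 1 × (3.72 − 1.61) = -1.17
gap = -1.17 / 0.3 = -3.90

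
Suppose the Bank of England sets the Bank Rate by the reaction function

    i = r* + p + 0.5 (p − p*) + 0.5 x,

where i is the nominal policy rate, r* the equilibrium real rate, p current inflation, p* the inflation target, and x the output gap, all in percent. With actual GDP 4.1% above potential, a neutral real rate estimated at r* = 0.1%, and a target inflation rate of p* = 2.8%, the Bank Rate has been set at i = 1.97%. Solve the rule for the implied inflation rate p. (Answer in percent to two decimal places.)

0.81%

Output 4.1% above potential → x = 4.1.
Collecting p: i = r* + (1 + 0.5) p − 0.5 p* + 0.5 x
1.5 p = 1.97 − 0.1 + 0.5 × 2.8 − 0.5 × 4.1 = 1.22
p = 1.22 / 1.5 = 0.81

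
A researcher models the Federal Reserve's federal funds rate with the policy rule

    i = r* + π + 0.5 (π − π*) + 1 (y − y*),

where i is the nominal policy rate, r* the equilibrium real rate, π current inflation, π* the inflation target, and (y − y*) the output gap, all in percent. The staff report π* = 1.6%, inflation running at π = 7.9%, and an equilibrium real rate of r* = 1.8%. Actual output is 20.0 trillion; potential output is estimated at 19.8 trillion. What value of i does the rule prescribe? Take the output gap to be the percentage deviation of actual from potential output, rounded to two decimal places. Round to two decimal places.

13.86%

Output gap = 100 × (20.0 − 19.8) / 19.8 = 1.01%.
i = 1.80 + 7.90 + 0.5 × (7.90 − 1.60) + 1 × 1.01
   = 1.80 + 7.9 + 3.15 + 1.01 = 13.86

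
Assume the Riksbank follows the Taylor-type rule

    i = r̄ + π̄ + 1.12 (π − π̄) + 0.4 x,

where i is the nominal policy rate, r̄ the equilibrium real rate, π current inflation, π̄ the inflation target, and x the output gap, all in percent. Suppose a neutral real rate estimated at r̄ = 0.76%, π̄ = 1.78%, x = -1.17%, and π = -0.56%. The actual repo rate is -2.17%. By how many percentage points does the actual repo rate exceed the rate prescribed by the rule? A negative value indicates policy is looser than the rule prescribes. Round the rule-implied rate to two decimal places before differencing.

-1.62 pp

i = 0.76 + 1.78 + 1.12 × (-0.56 − 1.78) + 0.4 × (-1.17)
   = 0.76 + 1.78 − 2.6208 − 0.468 = -0.55
Deviation = -2.17 − (-0.55) = -1.62 pp.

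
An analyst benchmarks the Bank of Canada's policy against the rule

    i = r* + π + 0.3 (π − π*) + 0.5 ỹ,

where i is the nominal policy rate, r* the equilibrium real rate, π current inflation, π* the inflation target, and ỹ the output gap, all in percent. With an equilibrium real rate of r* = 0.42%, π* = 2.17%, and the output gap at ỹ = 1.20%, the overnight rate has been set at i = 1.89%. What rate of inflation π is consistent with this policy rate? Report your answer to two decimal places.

Collecting π: i = r* + (1 + 0.3) π − 0.3 π* + 0.5 ỹ
1.3 π = 1.89 − 0.42 + 0.3 × 2.17 − 0.5 × 1.20 = 1.521
π = 1.521 / 1.3 = 1.17

1.17%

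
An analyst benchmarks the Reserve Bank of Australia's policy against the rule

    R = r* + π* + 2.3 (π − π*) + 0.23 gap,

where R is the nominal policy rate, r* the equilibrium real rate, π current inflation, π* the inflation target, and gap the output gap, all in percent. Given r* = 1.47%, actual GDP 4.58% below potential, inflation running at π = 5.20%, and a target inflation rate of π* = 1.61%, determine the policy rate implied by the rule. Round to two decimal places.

10.28%

Output 4.58% below potential → gap = -4.58.
R = 1.47 + 1.61 + 2.3 × (5.20 − 1.61) + 0.23 × (-4.58)
   = 1.47 + 1.61 + 8.257 − 1.0534 = 10.28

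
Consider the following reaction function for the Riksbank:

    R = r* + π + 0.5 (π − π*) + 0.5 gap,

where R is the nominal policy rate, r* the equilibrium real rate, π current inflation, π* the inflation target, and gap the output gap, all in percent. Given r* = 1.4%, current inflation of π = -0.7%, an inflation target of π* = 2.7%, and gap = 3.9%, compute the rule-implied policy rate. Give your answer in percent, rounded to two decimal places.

0.95%

R = 1.4 + (-0.7) + 0.5 × (-0.7 − 2.7) + 0.5 × 3.9
   = 1.4 − 0.7 − 1.7 + 1.95 = 0.95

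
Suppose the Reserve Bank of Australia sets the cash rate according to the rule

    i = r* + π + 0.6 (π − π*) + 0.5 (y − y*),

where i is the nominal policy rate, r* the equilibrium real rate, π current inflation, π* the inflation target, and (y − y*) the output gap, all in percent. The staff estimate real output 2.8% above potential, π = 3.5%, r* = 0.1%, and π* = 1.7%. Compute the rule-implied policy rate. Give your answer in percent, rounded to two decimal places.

6.08%

Output 2.8% above potential → (y − y*) = 2.8.
i = 0.1 + 3.5 + 0.6 × (3.5 − 1.7) + 0.5 × 2.8
   = 0.1 + 3.5 + 1.08 + 1.4 = 6.08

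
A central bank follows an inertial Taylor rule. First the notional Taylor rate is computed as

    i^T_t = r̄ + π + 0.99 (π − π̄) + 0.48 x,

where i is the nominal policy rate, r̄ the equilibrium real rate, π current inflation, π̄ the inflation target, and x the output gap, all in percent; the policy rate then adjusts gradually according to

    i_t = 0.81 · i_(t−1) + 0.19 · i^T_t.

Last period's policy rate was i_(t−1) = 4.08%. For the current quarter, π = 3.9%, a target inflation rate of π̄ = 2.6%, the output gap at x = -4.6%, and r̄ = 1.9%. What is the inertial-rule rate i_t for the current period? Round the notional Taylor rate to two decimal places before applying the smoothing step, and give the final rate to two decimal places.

i^T_t = 1.9 + 3.9 + 0.99 × (3.9 − 2.6) + 0.48 × (-4.6)
   = 1.9 + 3.9 + 1.287 − 2.208 = 4.88
i_t = 0.81 × 4.08 + 0.19 × 4.88 = 3.3048 + 0.9272 = 4.23

4.23%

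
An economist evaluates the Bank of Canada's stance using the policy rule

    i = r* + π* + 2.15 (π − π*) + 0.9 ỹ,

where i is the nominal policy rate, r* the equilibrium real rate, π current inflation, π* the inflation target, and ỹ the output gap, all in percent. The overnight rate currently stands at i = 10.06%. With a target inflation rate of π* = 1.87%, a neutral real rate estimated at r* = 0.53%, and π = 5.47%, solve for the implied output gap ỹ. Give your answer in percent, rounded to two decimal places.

-0.09%

0.9 ỹ = 10.06 − 0.53 − 1.87 − 2.15 × (5.47 − 1.87) = -0.08
ỹ = -0.08 / 0.9 = -0.09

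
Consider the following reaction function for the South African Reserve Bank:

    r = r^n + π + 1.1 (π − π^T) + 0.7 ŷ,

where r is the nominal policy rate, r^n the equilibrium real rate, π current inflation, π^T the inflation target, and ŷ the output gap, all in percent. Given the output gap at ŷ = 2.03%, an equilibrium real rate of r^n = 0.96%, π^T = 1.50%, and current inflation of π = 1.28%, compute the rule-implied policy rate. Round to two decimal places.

r = 0.96 + 1.28 + 1.1 × (1.28 − 1.50) + 0.7 × 2.03
   = 0.96 + 1.28 − 0.242 + 1.421 = 3.42

3.42%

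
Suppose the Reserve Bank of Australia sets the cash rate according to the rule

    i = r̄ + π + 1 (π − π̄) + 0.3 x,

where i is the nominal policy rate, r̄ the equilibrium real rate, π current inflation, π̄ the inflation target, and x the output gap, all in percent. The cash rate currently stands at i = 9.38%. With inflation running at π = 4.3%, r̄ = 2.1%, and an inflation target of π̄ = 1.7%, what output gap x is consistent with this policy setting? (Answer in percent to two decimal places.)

1.27%

0.3 x = 9.38 − 2.1 − 4.3 − 1 × (4.3 − 1.7) = 0.38
x = 0.38 / 0.3 = 1.27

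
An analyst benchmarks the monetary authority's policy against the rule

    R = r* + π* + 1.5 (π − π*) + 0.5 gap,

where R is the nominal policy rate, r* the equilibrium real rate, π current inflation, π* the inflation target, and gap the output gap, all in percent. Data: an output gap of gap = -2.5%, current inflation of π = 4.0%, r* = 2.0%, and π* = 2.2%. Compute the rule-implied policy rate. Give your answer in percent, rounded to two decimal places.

R = 2.0 + 2.2 + 1.5 × (4.0 − 2.2) + 0.5 × (-2.5)
   = 2.0 + 2.2 + 2.7 − 1.25 = 5.65

5.65%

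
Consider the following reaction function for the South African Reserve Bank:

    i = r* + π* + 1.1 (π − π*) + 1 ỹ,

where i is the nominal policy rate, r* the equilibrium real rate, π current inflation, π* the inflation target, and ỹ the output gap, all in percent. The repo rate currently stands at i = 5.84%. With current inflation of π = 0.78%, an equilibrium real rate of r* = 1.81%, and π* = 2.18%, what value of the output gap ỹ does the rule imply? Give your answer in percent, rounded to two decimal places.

3.39%

1 ỹ = 5.84 − 1.81 − 2.18 − 1.1 × (0.78 − 2.18) = 3.39
ỹ = 3.39 / 1 = 3.39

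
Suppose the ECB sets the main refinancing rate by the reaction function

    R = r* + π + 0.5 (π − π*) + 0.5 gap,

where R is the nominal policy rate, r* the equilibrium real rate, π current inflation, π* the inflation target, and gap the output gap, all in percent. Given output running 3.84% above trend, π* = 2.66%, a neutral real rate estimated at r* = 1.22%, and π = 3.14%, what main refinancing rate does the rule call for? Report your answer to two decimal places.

Output 3.84% above potential → gap = 3.84.
R = 1.22 + 3.14 + 0.5 × (3.14 − 2.66) + 0.5 × 3.84
   = 1.22 + 3.14 + 0.24 + 1.92 = 6.52

6.52%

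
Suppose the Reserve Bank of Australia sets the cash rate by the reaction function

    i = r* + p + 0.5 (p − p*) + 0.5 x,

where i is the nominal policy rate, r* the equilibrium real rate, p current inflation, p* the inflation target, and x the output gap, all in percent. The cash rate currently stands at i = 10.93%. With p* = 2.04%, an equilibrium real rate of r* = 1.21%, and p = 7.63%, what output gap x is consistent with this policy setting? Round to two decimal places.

0.5 x = 10.93 − 1.21 − 7.63 − 0.5 × (7.63 − 2.04) = -0.705
x = -0.705 / 0.5 = -1.41

-1.41%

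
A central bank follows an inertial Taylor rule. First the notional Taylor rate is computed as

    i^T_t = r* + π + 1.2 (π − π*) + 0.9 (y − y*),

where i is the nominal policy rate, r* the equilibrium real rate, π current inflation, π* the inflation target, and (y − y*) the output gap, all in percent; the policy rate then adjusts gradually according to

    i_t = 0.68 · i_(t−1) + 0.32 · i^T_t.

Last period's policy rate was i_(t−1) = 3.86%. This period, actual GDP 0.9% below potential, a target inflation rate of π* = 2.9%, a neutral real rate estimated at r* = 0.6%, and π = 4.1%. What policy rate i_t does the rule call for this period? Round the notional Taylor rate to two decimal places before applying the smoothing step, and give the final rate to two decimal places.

4.33%

Output 0.9% below potential → (y − y*) = -0.9.
i^T_t = 0.6 + 4.1 + 1.2 × (4.1 − 2.9) + 0.9 × (-0.9)
   = 0.6 + 4.1 + 1.44 − 0.81 = 5.33
i_t = 0.68 × 3.86 + 0.32 × 5.33 = 2.6248 + 1.7056 = 4.33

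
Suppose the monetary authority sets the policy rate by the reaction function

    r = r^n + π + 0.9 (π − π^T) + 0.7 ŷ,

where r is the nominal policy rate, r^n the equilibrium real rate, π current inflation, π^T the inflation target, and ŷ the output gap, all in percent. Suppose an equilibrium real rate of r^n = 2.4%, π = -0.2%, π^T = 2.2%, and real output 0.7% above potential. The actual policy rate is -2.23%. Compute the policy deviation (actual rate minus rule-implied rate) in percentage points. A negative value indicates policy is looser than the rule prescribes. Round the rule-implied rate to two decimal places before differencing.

Output 0.7% above potential → ŷ = 0.7.
r = 2.4 + (-0.2) + 0.9 × (-0.2 − 2.2) + 0.7 × 0.7
   = 2.4 − 0.2 − 2.16 + 0.49 = 0.53
Deviation = -2.23 − 0.53 = -2.76 pp.

-2.76 pp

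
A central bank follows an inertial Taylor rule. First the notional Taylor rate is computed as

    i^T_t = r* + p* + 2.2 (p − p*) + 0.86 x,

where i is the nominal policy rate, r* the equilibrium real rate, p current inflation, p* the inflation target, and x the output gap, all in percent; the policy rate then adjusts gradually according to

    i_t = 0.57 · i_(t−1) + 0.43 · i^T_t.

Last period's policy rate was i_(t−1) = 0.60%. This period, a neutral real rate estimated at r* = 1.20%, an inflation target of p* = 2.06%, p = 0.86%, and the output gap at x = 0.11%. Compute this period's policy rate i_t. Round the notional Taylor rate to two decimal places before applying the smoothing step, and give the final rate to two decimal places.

0.65%

i^T_t = 1.20 + 2.06 + 2.2 × (0.86 − 2.06) + 0.86 × 0.11
   = 1.20 + 2.06 − 2.64 + 0.0946 = 0.71
i_t = 0.57 × 0.60 + 0.43 × 0.71 = 0.342 + 0.3053 = 0.65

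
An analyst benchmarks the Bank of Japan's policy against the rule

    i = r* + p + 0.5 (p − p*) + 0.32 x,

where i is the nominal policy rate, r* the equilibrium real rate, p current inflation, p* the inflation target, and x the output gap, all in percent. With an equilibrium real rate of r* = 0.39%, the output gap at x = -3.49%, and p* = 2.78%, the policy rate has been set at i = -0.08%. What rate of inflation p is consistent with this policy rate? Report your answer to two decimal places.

1.36%

Collecting p: i = r* + (1 + 0.5) p − 0.5 p* + 0.32 x
1.5 p = -0.08 − 0.39 + 0.5 × 2.78 − 0.32 × (-3.49) = 2.0368
p = 2.0368 / 1.5 = 1.36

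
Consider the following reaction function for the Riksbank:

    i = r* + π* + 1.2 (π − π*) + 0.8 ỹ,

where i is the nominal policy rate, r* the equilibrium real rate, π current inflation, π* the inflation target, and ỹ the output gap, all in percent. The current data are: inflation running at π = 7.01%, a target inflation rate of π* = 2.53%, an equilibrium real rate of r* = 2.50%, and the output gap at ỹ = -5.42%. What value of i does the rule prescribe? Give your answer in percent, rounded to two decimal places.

i = 2.50 + 2.53 + 1.2 × (7.01 − 2.53) + 0.8 × (-5.42)
   = 2.50 + 2.53 + 5.376 − 4.336 = 6.07

6.07%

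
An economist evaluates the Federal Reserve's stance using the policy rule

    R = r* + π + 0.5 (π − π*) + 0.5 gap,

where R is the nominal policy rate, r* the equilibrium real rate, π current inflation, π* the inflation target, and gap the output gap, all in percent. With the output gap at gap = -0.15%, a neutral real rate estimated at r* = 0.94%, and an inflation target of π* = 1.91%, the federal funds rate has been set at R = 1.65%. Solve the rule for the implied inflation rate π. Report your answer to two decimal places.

Collecting π: R = r* + (1 + 0.5) π − 0.5 π* + 0.5 gap
1.5 π = 1.65 − 0.94 + 0.5 × 1.91 − 0.5 × (-0.15) = 1.74
π = 1.74 / 1.5 = 1.16

1.16%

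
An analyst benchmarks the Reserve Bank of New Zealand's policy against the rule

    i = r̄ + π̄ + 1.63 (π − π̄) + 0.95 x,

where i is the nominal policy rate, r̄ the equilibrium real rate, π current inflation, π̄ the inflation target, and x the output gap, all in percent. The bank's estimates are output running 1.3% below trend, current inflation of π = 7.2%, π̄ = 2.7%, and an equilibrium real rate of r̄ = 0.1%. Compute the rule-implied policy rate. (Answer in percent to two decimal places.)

8.90%

Output 1.3% below potential → x = -1.3.
i = 0.1 + 2.7 + 1.63 × (7.2 − 2.7) + 0.95 × (-1.3)
   = 0.1 + 2.7 + 7.335 − 1.235 = 8.90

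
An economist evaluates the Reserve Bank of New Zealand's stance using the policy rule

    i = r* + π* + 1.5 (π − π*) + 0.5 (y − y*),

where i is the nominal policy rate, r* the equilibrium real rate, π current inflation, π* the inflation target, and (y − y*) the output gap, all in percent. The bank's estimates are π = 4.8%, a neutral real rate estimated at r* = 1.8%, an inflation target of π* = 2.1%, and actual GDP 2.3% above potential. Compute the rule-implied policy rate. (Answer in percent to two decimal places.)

Output 2.3% above potential → (y − y*) = 2.3.
i = 1.8 + 2.1 + 1.5 × (4.8 − 2.1) + 0.5 × 2.3
   = 1.8 + 2.1 + 4.05 + 1.15 = 9.10

9.10%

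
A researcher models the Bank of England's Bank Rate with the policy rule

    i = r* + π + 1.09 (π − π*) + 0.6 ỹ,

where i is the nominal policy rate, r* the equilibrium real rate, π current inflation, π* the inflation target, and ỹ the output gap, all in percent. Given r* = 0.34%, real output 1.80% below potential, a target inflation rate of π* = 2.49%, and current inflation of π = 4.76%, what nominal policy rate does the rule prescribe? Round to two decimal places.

6.49%

Output 1.80% below potential → ỹ = -1.80.
i = 0.34 + 4.76 + 1.09 × (4.76 − 2.49) + 0.6 × (-1.80)
   = 0.34 + 4.76 + 2.4743 − 1.08 = 6.49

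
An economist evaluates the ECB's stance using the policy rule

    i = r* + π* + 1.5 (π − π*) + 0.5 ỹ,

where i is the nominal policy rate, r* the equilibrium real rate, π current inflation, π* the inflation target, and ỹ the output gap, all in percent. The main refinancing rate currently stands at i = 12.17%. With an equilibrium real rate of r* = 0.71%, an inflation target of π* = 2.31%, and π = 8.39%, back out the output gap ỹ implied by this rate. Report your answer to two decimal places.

0.5 ỹ = 12.17 − 0.71 − 2.31 − 1.5 × (8.39 − 2.31) = 0.03
ỹ = 0.03 / 0.5 = 0.06

0.06%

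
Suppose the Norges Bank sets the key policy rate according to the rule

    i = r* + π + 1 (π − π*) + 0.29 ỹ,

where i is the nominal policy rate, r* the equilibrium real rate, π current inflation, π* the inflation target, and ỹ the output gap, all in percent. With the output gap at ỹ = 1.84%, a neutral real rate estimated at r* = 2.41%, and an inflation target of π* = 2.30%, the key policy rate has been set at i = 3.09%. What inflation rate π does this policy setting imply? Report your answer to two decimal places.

1.22%

Collecting π: i = r* + (1 + 1) π − 1 π* + 0.29 ỹ
2 π = 3.09 − 2.41 + 1 × 2.30 − 0.29 × 1.84 = 2.4464
π = 2.4464 / 2 = 1.22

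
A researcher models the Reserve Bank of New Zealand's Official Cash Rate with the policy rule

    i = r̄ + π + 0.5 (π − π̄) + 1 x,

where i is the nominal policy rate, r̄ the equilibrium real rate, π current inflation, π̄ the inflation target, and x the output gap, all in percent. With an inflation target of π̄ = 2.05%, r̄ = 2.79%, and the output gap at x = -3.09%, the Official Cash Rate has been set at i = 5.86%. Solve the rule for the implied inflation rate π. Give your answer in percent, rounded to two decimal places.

Collecting π: i = r̄ + (1 + 0.5) π − 0.5 π̄ + 1 x
1.5 π = 5.86 − 2.79 + 0.5 × 2.05 − 1 × (-3.09) = 7.185
π = 7.185 / 1.5 = 4.79

4.79%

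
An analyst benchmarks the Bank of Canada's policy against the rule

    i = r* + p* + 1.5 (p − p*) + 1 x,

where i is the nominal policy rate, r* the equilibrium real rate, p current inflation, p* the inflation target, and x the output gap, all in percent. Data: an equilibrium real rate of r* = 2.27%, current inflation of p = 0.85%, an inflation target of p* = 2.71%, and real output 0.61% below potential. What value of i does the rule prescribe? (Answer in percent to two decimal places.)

1.58%

Output 0.61% below potential → x = -0.61.
i = 2.27 + 2.71 + 1.5 × (0.85 − 2.71) + 1 × (-0.61)
   = 2.27 + 2.71 − 2.79 − 0.61 = 1.58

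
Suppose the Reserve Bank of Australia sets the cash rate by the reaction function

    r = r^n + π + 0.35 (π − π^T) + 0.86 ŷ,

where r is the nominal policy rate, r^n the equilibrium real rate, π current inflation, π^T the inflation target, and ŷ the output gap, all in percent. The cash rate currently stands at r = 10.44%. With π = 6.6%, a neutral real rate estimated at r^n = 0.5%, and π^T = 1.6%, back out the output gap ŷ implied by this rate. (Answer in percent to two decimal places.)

1.85%

0.86 ŷ = 10.44 − 0.5 − 6.6 − 0.35 × (6.6 − 1.6) = 1.59
ŷ = 1.59 / 0.86 = 1.85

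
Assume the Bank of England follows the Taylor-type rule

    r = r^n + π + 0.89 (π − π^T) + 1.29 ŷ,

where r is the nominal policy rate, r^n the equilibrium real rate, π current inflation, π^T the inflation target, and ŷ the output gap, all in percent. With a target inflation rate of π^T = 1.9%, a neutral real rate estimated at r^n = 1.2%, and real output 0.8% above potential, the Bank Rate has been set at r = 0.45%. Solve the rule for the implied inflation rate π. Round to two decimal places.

-0.05%

Output 0.8% above potential → ŷ = 0.8.
Collecting π: r = r^n + (1 + 0.89) π − 0.89 π^T + 1.29 ŷ
1.89 π = 0.45 − 1.2 + 0.89 × 1.9 − 1.29 × 0.8 = -0.091
π = -0.091 / 1.89 = -0.05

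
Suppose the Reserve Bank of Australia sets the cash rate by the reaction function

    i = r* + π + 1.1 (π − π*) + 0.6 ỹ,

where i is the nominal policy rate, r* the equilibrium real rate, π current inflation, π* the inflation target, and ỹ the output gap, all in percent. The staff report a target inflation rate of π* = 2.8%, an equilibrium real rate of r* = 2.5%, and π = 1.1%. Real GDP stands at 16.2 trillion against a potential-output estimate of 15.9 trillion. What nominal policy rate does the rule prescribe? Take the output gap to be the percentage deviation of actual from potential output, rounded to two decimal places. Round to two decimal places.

Output gap = 100 × (16.2 − 15.9) / 15.9 = 1.89%.
i = 2.50 + 1.10 + 1.1 × (1.10 − 2.80) + 0.6 × 1.89
   = 2.50 + 1.1 − 1.87 + 1.134 = 2.86

2.86%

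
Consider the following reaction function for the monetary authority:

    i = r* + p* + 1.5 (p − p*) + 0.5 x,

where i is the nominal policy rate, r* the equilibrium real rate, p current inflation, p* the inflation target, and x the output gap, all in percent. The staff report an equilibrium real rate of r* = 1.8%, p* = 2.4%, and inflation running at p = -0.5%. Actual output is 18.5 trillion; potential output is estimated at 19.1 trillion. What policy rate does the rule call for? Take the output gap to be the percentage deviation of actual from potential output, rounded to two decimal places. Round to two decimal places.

Output gap = 100 × (18.5 − 19.1) / 19.1 = -3.14%.
i = 1.80 + 2.40 + 1.5 × (-0.50 − 2.40) + 0.5 × (-3.14)
   = 1.80 + 2.4 − 4.35 − 1.57 = -1.72

-1.72%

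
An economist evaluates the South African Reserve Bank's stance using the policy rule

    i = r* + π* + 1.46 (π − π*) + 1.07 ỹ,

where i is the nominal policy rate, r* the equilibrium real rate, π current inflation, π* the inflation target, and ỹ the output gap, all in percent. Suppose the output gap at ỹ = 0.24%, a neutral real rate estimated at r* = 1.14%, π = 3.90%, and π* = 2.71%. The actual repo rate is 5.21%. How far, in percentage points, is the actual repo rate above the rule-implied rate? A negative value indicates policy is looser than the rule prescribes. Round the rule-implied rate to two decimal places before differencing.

i = 1.14 + 2.71 + 1.46 × (3.90 − 2.71) + 1.07 × 0.24
   = 1.14 + 2.71 + 1.7374 + 0.2568 = 5.84
Deviation = 5.21 − 5.84 = -0.63 pp.

-0.63 pp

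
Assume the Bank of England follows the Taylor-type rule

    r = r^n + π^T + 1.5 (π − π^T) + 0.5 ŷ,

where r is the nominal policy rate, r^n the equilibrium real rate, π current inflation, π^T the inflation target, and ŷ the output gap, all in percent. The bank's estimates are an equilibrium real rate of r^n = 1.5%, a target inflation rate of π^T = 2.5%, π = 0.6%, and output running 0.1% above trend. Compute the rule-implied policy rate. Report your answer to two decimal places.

Output 0.1% above potential → ŷ = 0.1.
r = 1.5 + 2.5 + 1.5 × (0.6 − 2.5) + 0.5 × 0.1
   = 1.5 + 2.5 − 2.85 + 0.05 = 1.20

1.20%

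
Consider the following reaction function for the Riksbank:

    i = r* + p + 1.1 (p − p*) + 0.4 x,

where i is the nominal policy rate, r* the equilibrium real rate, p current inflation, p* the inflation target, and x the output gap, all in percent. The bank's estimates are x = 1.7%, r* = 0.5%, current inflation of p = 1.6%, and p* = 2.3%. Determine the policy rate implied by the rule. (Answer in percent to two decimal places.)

i = 0.5 + 1.6 + 1.1 × (1.6 − 2.3) + 0.4 × 1.7
   = 0.5 + 1.6 − 0.77 + 0.68 = 2.01

2.01%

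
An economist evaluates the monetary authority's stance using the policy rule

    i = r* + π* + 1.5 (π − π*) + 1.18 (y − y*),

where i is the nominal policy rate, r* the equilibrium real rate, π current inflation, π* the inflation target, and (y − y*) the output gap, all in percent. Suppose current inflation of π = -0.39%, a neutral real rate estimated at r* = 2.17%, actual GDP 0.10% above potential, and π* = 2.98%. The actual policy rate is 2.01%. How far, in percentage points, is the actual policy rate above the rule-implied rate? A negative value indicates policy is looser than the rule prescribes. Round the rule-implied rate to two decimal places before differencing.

1.80 pp

Output 0.10% above potential → (y − y*) = 0.10.
i = 2.17 + 2.98 + 1.5 × (-0.39 − 2.98) + 1.18 × 0.10
   = 2.17 + 2.98 − 5.055 + 0.118 = 0.21
Deviation = 2.01 − 0.21 = 1.80 pp.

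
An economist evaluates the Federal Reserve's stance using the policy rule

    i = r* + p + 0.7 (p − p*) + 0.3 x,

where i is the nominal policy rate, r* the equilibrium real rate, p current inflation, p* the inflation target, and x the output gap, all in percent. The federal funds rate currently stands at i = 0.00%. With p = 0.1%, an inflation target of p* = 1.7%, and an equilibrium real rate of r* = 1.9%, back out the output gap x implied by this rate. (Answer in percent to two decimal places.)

-2.93%

0.3 x = 0.00 − 1.9 − 0.1 − 0.7 × (0.1 − 1.7) = -0.88
x = -0.88 / 0.3 = -2.93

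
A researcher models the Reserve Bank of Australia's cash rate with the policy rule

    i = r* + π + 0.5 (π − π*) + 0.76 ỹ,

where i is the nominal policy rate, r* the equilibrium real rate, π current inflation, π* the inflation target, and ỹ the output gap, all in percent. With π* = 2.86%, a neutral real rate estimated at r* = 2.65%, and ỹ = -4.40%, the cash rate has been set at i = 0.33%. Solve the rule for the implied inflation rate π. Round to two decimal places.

1.64%

Collecting π: i = r* + (1 + 0.5) π − 0.5 π* + 0.76 ỹ
1.5 π = 0.33 − 2.65 + 0.5 × 2.86 − 0.76 × (-4.40) = 2.454
π = 2.454 / 1.5 = 1.64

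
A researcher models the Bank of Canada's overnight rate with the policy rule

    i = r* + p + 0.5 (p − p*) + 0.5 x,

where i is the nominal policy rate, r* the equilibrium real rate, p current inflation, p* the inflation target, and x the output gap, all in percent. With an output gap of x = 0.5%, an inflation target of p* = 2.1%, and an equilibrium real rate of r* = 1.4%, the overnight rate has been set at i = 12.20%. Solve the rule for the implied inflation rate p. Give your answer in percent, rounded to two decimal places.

Collecting p: i = r* + (1 + 0.5) p − 0.5 p* + 0.5 x
1.5 p = 12.20 − 1.4 + 0.5 × 2.1 − 0.5 × 0.5 = 11.6
p = 11.6 / 1.5 = 7.73

7.73%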